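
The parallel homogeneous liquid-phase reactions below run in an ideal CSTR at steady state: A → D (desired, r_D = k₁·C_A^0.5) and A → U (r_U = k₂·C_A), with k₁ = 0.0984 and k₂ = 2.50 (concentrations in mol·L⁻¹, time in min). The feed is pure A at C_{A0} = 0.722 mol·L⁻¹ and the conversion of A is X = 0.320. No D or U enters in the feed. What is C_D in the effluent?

Exit C_A = C_{A0}(1−X) = 0.722×0.680 = 0.4910 mol·L⁻¹.
In a CSTR the entire volume is at exit conditions, so r_D = 0.0984×0.4910^0.5 = 0.06895 and r_U = 2.50×0.4910 = 1.227.
Fraction of consumed A going to D: r_D/(r_D+r_U) = 0.05319.
C_D = 0.05319·C_{A0}·X = 0.05319×0.722×0.320 = 0.0123 mol·L⁻¹.

0.0123 mol·L⁻¹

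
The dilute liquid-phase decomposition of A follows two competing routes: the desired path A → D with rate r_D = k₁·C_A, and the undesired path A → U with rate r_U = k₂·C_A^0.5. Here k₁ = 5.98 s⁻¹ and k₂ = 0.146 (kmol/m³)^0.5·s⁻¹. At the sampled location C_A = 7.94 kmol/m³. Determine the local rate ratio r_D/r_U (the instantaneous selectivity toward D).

115

S_{D/U} = r_D/r_U = (k₁·C_A)/(k₂·C_A^0.5) = (k₁/k₂)·C_A^0.5.
= (5.98×7.940) / (0.146×7.940^0.5) = 47.48/0.4114 = 115.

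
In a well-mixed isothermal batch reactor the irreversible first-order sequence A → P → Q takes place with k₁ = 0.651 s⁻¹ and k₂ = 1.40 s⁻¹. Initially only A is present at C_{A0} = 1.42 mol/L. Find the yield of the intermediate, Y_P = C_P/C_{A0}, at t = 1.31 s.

The intermediate concentration in a first-order A→B→C sequence is C_P = k₁C_{A0}(e^(−k₁t) − e^(−k₂t))/(k₂−k₁).
e^(−k₁t) = e^(−0.651×1.31) = e^(−0.8528) = 0.4262; e^(−k₂t) = e^(−1.834) = 0.1598.
C_P = 0.651×1.42/(1.40−0.651) × (0.4262−0.1598) = 1.234×0.2664 = 0.3288 mol/L.
Y_P = C_P/C_{A0} = 0.3288/1.42 = 0.232.

0.232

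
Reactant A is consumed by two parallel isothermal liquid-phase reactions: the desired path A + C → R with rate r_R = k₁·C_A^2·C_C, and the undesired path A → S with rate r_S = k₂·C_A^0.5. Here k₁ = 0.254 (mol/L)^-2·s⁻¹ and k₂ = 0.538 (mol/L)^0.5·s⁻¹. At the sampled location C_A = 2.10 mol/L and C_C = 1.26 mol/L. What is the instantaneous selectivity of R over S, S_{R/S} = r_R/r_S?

S_{R/S} = r_R/r_S = (k₁·C_A^2·C_C)/(k₂·C_A^0.5) = (k₁/k₂)·C_A^1.5·C_C.
= (0.254×2.100^2×1.260) / (0.538×2.100^0.5) = 1.411/0.7796 = 1.81.
Since the desired path is higher order in A, keeping C_A high (PFR or concentrated feed) favours R.

1.81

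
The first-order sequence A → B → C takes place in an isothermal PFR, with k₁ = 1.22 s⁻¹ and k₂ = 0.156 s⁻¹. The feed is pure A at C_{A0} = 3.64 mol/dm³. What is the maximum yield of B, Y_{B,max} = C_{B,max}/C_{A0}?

0.740

At the optimum, C_{B,max}/C_{A0} = (k₁/k₂)^[k₂/(k₂−k₁)].
= (1.22/0.156)^(0.156/(0.156−1.22)) = (7.821)^(-0.1466) = 0.7397.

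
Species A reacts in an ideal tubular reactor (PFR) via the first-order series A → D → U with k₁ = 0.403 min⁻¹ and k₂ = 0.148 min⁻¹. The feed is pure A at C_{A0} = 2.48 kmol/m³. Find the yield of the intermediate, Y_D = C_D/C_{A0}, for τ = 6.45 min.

For first-order series with pure A initially, C_D(τ) = k₁C_{A0}/(k₂−k₁)·(e^(−k₁τ) − e^(−k₂τ)).
e^(−k₁τ) = e^(−0.403×6.45) = e^(−2.599) = 0.07432; e^(−k₂τ) = e^(−0.9546) = 0.3850.
C_D = 0.403×2.48/(0.148−0.403) × (0.07432−0.3850) = (-3.919)×(-0.3106) = 1.218 kmol/m³.
Y_D = C_D/C_{A0} = 1.218/2.48 = 0.491.

0.491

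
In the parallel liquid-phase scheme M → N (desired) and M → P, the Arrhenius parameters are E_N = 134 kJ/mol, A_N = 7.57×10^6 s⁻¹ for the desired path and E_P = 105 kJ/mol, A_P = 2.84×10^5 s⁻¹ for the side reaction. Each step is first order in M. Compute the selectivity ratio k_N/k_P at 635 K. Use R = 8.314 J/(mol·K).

0.110

Since both paths have the same order in M, the concentration cancels and S_{N/P} = k_N/k_P = (A_N/A_P)·exp[(E_P−E_N)/(RT)].
(E_P−E_N)/(RT) = (105−134)×10³/(8.314×635) = -29000/5279 = -5.493.
k_N/k_P = (7.57×10^6/2.84×10^5)·exp(-5.493) = 26.65 × 0.004115 = 0.110.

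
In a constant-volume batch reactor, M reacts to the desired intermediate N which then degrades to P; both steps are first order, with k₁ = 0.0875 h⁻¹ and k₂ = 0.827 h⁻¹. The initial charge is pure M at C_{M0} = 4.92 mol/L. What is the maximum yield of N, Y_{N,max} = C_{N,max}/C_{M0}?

0.0811

Evaluating C_N at t_opt = ln(k₂/k₁)/(k₂−k₁) gives C_{N,max}/C_{M0} = (k₁/k₂)^[k₂/(k₂−k₁)].
= (0.0875/0.827)^(0.827/(0.827−0.0875)) = (0.1058)^(1.118) = 0.08111.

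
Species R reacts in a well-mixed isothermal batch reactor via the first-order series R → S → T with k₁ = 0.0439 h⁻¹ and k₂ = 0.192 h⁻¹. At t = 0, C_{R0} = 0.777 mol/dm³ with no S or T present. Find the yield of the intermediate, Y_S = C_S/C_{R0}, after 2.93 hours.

0.0918

The intermediate concentration in a first-order A→B→C sequence is C_S = k₁C_{R0}(e^(−k₁t) − e^(−k₂t))/(k₂−k₁).
e^(−k₁t) = e^(−0.0439×2.93) = e^(−0.1286) = 0.8793; e^(−k₂t) = e^(−0.5626) = 0.5697.
C_S = 0.0439×0.777/(0.192−0.0439) × (0.8793−0.5697) = 0.2303×0.3096 = 0.07130 mol/dm³.
Y_S = C_S/C_{R0} = 0.07130/0.777 = 0.0918.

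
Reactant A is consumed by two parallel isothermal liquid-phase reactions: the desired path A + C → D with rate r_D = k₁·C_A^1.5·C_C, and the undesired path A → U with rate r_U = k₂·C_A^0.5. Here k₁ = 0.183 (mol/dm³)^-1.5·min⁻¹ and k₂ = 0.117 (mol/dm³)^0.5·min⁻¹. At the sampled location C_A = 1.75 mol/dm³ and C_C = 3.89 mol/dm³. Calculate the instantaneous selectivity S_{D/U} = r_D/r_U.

S_{D/U} = r_D/r_U = (k₁·C_A^1.5·C_C)/(k₂·C_A^0.5) = (k₁/k₂)·C_A·C_C.
= (0.183×1.750^1.5×3.890) / (0.117×1.750^0.5) = 1.648/0.1548 = 10.6.
Since the desired path is higher order in A, keeping C_A high (PFR or concentrated feed) favours D.

10.6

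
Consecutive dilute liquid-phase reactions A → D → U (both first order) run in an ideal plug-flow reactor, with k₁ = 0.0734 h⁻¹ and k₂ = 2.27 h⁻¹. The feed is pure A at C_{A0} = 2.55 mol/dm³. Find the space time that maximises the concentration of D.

1.56 h

The intermediate peaks when r₁ = r₂, i.e. k₁e^(−k₁τ) = k₂e^(−k₂τ), giving τ_opt = ln(k₂/k₁)/(k₂−k₁).
= ln(2.27/0.0734)/(2.27−0.0734) = ln(30.93)/2.197 = 3.432/2.197 = 1.56 h.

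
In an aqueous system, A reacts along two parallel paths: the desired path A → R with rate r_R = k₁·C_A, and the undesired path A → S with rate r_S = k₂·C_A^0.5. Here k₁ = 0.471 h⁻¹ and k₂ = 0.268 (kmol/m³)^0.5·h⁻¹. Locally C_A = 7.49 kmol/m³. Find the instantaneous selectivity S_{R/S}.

S_{R/S} = r_R/r_S = (k₁·C_A)/(k₂·C_A^0.5) = (k₁/k₂)·C_A^0.5.
= (0.471×7.490) / (0.268×7.490^0.5) = 3.528/0.7335 = 4.81.
Since the desired path is higher order in A, keeping C_A high (PFR or concentrated feed) favours R.

4.81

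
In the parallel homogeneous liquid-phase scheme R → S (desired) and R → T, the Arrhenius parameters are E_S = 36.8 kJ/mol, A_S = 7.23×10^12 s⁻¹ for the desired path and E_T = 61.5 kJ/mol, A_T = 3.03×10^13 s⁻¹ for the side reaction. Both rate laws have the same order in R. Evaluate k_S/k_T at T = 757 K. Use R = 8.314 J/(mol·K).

12.1

With equal orders, S_{S/T} = k_S/k_T = (A_S/A_T)·exp[(E_T−E_S)/(RT)].
(E_T−E_S)/(RT) = (61.5−36.8)×10³/(8.314×757) = 24700/6294 = 3.925.
k_S/k_T = (7.23×10^12/3.03×10^13)·exp(3.925) = 0.2386 × 50.63 = 12.1.
Since E_S < E_T, lowering the temperature improves selectivity toward S.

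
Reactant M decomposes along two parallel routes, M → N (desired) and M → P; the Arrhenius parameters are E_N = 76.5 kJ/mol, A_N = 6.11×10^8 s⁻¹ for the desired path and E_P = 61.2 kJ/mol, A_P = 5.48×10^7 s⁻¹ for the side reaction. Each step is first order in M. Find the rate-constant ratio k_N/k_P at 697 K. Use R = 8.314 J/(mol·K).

With equal orders, S_{N/P} = k_N/k_P = (A_N/A_P)·exp[(E_P−E_N)/(RT)].
(E_P−E_N)/(RT) = (61.2−76.5)×10³/(8.314×697) = -15300/5795 = -2.640.
k_N/k_P = (6.11×10^8/5.48×10^7)·exp(-2.640) = 11.15 × 0.07134 = 0.795.

0.795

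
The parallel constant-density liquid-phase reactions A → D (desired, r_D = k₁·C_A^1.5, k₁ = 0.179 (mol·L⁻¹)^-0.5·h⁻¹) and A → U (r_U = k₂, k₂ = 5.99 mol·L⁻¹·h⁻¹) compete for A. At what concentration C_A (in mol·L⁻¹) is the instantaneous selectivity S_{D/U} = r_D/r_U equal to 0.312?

4.78 mol·L⁻¹

S_{D/U} = (k₁/k₂)·C_A^1.5 ⇒ C_A = (S·k₂/k₁)^(1/1.5).
= (0.312×5.99/0.179)^(0.6667) = (10.44)^(0.6667) = 4.78 mol·L⁻¹.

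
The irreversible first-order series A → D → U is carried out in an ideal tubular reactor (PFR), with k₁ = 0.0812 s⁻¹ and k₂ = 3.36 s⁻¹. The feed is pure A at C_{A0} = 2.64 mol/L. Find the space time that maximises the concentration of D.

1.14 s

The intermediate peaks when r₁ = r₂, i.e. k₁e^(−k₁τ) = k₂e^(−k₂τ), giving τ_opt = ln(k₂/k₁)/(k₂−k₁).
= ln(3.36/0.0812)/(3.36−0.0812) = ln(41.38)/3.279 = 3.723/3.279 = 1.14 s.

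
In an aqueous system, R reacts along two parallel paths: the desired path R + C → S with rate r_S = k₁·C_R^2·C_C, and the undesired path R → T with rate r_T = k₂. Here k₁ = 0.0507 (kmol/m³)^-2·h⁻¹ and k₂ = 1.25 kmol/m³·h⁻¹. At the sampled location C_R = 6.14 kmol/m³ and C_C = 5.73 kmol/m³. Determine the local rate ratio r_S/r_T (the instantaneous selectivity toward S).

S_{S/T} = r_S/r_T = (k₁·C_R^2·C_C)/(k₂) = (k₁/k₂)·C_R^2·C_C.
= (0.0507×6.140^2×5.730) / (1.25) = 10.95/1.250 = 8.76.
Since the desired path is higher order in R, keeping C_R high (PFR or concentrated feed) favours S.

8.76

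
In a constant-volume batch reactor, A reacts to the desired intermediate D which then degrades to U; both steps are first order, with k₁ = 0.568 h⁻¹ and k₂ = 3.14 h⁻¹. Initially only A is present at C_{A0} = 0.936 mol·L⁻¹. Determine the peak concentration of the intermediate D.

0.116 mol·L⁻¹

Evaluating C_D at t_opt = ln(k₂/k₁)/(k₂−k₁) gives C_{D,max}/C_{A0} = (k₁/k₂)^[k₂/(k₂−k₁)].
= (0.568/3.14)^(3.14/(3.14−0.568)) = (0.1809)^(1.221) = 0.1240.
C_{D,max} = 0.1240×0.936 = 0.116 mol·L⁻¹.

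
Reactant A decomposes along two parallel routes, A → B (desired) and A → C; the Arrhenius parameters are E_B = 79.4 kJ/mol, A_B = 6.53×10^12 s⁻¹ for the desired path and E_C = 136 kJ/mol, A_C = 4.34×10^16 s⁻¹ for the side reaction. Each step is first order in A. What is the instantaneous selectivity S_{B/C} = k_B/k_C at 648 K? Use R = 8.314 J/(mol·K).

5.50

Since both paths have the same order in A, the concentration cancels and S_{B/C} = k_B/k_C = (A_B/A_C)·exp[(E_C−E_B)/(RT)].
(E_C−E_B)/(RT) = (136−79.4)×10³/(8.314×648) = 56600/5387 = 10.51.
k_B/k_C = (6.53×10^12/4.34×10^16)·exp(10.51) = 1.505×10^-4 × 36529 = 5.50.
Since E_B < E_C, lowering the temperature improves selectivity toward B.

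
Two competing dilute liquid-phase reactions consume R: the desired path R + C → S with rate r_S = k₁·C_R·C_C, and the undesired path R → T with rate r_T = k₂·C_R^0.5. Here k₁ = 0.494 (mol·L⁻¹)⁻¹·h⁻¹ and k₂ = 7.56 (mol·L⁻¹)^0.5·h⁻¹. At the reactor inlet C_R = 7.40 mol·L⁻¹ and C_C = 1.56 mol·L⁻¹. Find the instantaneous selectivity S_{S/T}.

S_{S/T} = r_S/r_T = (k₁·C_R·C_C)/(k₂·C_R^0.5) = (k₁/k₂)·C_R^0.5·C_C.
= (0.494×7.400×1.560) / (7.56×7.400^0.5) = 5.703/20.57 = 0.277.

0.277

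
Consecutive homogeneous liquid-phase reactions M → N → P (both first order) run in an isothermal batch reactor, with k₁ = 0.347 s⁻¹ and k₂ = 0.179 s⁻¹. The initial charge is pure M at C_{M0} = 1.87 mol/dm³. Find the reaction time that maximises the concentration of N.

Setting dC_N/dt = 0 gives t_opt = ln(k₂/k₁)/(k₂−k₁).
= ln(0.179/0.347)/(0.179−0.347) = ln(0.5159)/-0.1680 = -0.6619/-0.1680 = 3.94 s.

3.94 s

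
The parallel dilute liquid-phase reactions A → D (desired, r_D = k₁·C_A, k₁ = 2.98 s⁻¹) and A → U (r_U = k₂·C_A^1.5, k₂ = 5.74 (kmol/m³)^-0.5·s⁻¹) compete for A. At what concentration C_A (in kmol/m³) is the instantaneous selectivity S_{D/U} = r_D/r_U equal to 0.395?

S_{D/U} = (k₁/k₂)·C_A^-0.5 ⇒ C_A = (S·k₂/k₁)^(-2).
= (0.395×5.74/2.98)^(-2) = (0.7608)^(-2) = 1.73 kmol/m³.

1.73 kmol/m³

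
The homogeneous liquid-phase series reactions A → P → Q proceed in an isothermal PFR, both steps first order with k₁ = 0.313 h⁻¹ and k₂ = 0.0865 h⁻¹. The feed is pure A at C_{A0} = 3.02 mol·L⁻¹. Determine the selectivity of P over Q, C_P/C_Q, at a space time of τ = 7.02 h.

2.07

Solving the coupled first-order balances gives C_P(τ) = [k₁/(k₂−k₁)]·C_{A0}·(e^(−k₁τ) − e^(−k₂τ)).
e^(−k₁τ) = e^(−0.313×7.02) = e^(−2.197) = 0.1111; e^(−k₂τ) = e^(−0.6072) = 0.5449.
C_P = 0.313×3.02/(0.0865−0.313) × (0.1111−0.5449) = (-4.173)×(-0.4338) = 1.810 mol·L⁻¹.
C_A = C_{A0}e^(−k₁τ) = 0.3355 mol·L⁻¹, so C_Q = C_{A0}−C_A−C_P = 0.8743 mol·L⁻¹; C_P/C_Q = 2.07.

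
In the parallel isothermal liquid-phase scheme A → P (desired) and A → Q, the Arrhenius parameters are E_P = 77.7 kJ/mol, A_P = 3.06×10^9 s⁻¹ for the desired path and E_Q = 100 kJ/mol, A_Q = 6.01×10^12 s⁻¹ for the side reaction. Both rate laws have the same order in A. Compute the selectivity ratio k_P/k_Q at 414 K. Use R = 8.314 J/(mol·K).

k_P/k_Q = (A_P/A_Q)·exp[−(E_P−E_Q)/(RT)] = (A_P/A_Q)·exp[(E_Q−E_P)/(RT)].
(E_Q−E_P)/(RT) = (100−77.7)×10³/(8.314×414) = 22300/3442 = 6.479.
k_P/k_Q = (3.06×10^9/6.01×10^12)·exp(6.479) = 5.092×10^-4 × 651.2 = 0.332.

0.332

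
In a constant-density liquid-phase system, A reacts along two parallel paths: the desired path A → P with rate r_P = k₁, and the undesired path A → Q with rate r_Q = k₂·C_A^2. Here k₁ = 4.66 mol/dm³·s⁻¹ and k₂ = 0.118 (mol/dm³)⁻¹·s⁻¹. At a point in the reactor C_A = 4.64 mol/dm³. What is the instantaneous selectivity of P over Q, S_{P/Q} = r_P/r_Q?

S_{P/Q} = r_P/r_Q = (k₁)/(k₂·C_A^2) = (k₁/k₂)·C_A^-2.
= (4.66) / (0.118×4.640^2) = 4.660/2.540 = 1.83.
The undesired path is higher order in A, so low C_A (CSTR or dilute feed) favours P.

1.83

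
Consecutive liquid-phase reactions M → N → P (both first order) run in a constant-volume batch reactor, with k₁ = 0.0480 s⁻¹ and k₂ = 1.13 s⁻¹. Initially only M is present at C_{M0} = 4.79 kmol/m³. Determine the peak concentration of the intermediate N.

0.177 kmol/m³

For a first-order series the maximum intermediate yield is C_{N,max}/C_{M0} = (k₁/k₂)^[k₂/(k₂−k₁)].
= (0.0480/1.13)^(1.13/(1.13−0.0480)) = (0.04248)^(1.044) = 0.03692.
C_{N,max} = 0.03692×4.79 = 0.177 kmol/m³.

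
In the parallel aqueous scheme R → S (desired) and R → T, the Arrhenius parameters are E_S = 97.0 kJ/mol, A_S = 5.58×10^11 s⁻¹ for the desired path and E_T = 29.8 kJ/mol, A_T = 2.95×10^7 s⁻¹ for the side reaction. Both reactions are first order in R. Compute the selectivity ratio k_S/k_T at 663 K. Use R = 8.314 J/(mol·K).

With equal orders, S_{S/T} = k_S/k_T = (A_S/A_T)·exp[(E_T−E_S)/(RT)].
(E_T−E_S)/(RT) = (29.8−97.0)×10³/(8.314×663) = -67200/5512 = -12.19.
k_S/k_T = (5.58×10^11/2.95×10^7)·exp(-12.19) = 18915 × 5.075×10^-6 = 0.0960.
Since E_S > E_T, raising the temperature improves selectivity toward S.

0.0960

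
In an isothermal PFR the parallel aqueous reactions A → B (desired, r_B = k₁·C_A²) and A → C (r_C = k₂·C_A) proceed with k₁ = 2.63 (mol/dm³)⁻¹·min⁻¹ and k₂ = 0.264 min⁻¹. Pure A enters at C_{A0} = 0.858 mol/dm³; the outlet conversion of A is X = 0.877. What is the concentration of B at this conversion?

C_A = C_{A0}(1−X) = 0.1055 mol/dm³.
Along a PFR/batch, dC_C/dC_A = −r_C/(r_B+r_C) = −k₂/(k₂+k₁·C_A).
Integrating from C_{A0} to C_A: C_C = (0.264/2.63)·ln[(0.264+2.63·0.858)/(0.264+2.63·0.106)] = 0.1004·ln(2.521/0.5416) = 0.1544 mol/dm³.
Then C_B = (C_{A0}−C_A) − C_C = 0.7525 − 0.1544 = 0.5981 mol/dm³.

0.598 mol/dm³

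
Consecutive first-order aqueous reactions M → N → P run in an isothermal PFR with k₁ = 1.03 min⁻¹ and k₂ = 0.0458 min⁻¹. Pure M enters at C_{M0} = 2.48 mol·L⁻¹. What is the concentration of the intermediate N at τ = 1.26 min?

Solving the coupled first-order balances gives C_N(τ) = [k₁/(k₂−k₁)]·C_{M0}·(e^(−k₁τ) − e^(−k₂τ)).
e^(−k₁τ) = e^(−1.03×1.26) = e^(−1.298) = 0.2731; e^(−k₂τ) = e^(−0.05771) = 0.9439.
C_N = 1.03×2.48/(0.0458−1.03) × (0.2731−0.9439) = (-2.595)×(-0.6708) = 1.741 mol·L⁻¹.

1.74 mol·L⁻¹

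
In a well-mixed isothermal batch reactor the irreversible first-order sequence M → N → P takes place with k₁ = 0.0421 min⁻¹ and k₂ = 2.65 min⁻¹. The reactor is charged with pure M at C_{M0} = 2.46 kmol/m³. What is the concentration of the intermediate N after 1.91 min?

0.0364 kmol/m³

The intermediate concentration in a first-order A→B→C sequence is C_N = k₁C_{M0}(e^(−k₁t) − e^(−k₂t))/(k₂−k₁).
e^(−k₁t) = e^(−0.0421×1.91) = e^(−0.08041) = 0.9227; e^(−k₂t) = e^(−5.061) = 0.006336.
C_N = 0.0421×2.46/(2.65−0.0421) × (0.9227−0.006336) = 0.03971×0.9164 = 0.03639 kmol/m³.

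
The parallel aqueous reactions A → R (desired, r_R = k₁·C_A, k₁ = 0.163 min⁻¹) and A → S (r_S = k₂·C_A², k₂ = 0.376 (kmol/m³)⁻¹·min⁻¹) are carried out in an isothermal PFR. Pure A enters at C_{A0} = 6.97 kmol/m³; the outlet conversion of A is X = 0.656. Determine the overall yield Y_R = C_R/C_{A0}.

0.0598

C_A = C_{A0}(1−X) = 2.398 kmol/m³.
Along a PFR/batch, dC_R/dC_A = −r_R/(r_R+r_S) = −k₁/(k₁+k₂·C_A).
Integrating from C_{A0} to C_A: C_R = (0.163/0.376)·ln[(0.163+0.376·6.97)/(0.163+0.376·2.40)] = 0.4335·ln(2.784/1.065) = 0.4167 kmol/m³.
Y_R = C_R/C_{A0} = 0.4167/6.97 = 0.0598.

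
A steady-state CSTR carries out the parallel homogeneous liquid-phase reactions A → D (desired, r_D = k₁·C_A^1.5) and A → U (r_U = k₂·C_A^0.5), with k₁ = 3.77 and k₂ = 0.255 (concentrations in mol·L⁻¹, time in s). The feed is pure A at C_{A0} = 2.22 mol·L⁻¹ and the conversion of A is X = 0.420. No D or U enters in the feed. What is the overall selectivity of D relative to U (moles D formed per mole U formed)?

Exit C_A = C_{A0}(1−X) = 2.22×0.580 = 1.288 mol·L⁻¹.
A CSTR operates uniformly at the exit composition, giving r_D = 5.508 and r_U = 0.2894 (each k·C_A^n at C_A = 1.288).
Overall selectivity = C_D/C_U = r_Dτ/(r_Uτ) = r_D/r_U = 19.0.

19.0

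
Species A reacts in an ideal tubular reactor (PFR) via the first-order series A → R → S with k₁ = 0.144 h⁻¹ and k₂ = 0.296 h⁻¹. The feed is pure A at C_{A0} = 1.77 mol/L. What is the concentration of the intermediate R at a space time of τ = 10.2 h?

Solving the coupled first-order balances gives C_R(τ) = [k₁/(k₂−k₁)]·C_{A0}·(e^(−k₁τ) − e^(−k₂τ)).
e^(−k₁τ) = e^(−0.144×10.2) = e^(−1.469) = 0.2302; e^(−k₂τ) = e^(−3.019) = 0.04884.
C_R = 0.144×1.77/(0.296−0.144) × (0.2302−0.04884) = 1.677×0.1814 = 0.3041 mol/L.

0.304 mol/L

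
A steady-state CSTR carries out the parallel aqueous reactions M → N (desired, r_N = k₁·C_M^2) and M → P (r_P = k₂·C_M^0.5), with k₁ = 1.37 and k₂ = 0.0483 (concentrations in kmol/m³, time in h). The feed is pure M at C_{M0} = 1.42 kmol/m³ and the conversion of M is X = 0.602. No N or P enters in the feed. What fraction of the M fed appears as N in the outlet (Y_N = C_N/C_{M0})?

0.556

Exit C_M = C_{M0}(1−X) = 1.42×0.398 = 0.5652 kmol/m³.
Rates in a CSTR are evaluated at the outlet concentration: r_N = 1.37×0.5652^2 = 0.4376, r_P = 0.0483×0.5652^0.5 = 0.03631.
Fraction of consumed M going to N: r_N/(r_N+r_P) = 0.9234.
C_N = 0.9234·C_{M0}·X = 0.9234×1.42×0.602 = 0.789 kmol/m³; Y_N = C_N/C_{M0} = 0.556.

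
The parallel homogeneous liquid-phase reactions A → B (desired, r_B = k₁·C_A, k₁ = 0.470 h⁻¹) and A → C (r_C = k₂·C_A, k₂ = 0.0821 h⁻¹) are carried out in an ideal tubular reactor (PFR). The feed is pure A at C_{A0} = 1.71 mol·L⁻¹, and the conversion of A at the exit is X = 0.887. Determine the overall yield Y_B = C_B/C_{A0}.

0.755

C_A = C_{A0}(1−X) = 0.1932 mol·L⁻¹.
Both paths are first order in A, so the instantaneous fraction to B is constant: dC_B/d(−C_A) = k₁/(k₁+k₂) = 0.8513.
C_B = 0.8513·(C_{A0}−C_A) = 0.8513×1.517 = 1.29 mol·L⁻¹.
Y_B = C_B/C_{A0} = 1.291/1.71 = 0.755.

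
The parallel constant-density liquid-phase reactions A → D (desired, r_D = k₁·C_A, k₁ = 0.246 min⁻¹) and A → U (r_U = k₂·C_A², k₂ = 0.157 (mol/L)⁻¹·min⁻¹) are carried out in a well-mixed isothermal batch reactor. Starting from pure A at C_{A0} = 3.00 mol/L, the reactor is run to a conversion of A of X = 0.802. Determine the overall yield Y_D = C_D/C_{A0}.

C_A = C_{A0}(1−X) = 0.5940 mol/L.
Along a PFR/batch, dC_D/dC_A = −r_D/(r_D+r_U) = −k₁/(k₁+k₂·C_A).
Integrating from C_{A0} to C_A: C_D = (0.246/0.157)·ln[(0.246+0.157·3.00)/(0.246+0.157·0.594)] = 1.567·ln(0.7170/0.3393) = 1.173 mol/L.
Y_D = C_D/C_{A0} = 1.173/3.00 = 0.391.

0.391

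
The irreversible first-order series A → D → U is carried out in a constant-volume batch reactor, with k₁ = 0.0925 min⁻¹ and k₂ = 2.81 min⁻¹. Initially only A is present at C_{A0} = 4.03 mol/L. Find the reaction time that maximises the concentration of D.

1.26 min

The intermediate peaks when r₁ = r₂, i.e. k₁e^(−k₁t) = k₂e^(−k₂t), giving t_opt = ln(k₂/k₁)/(k₂−k₁).
= ln(2.81/0.0925)/(2.81−0.0925) = ln(30.38)/2.718 = 3.414/2.718 = 1.26 min.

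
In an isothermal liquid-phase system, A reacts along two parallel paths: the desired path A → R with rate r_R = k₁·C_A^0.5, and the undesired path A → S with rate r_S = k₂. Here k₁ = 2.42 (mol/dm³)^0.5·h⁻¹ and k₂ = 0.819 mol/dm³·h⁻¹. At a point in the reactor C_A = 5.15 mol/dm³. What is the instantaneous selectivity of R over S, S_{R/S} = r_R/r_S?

6.71

S_{R/S} = r_R/r_S = (k₁·C_A^0.5)/(k₂) = (k₁/k₂)·C_A^0.5.
= (2.42×5.150^0.5) / (0.819) = 5.492/0.8190 = 6.71.
Since the desired path is higher order in A, keeping C_A high (PFR or concentrated feed) favours R.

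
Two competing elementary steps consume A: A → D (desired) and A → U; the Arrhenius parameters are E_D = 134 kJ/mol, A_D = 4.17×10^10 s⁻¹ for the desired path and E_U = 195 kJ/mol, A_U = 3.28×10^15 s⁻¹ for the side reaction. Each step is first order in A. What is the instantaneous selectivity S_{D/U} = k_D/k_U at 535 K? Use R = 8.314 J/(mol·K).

11.5

With equal orders, S_{D/U} = k_D/k_U = (A_D/A_U)·exp[(E_U−E_D)/(RT)].
(E_U−E_D)/(RT) = (195−134)×10³/(8.314×535) = 61000/4448 = 13.71.
k_D/k_U = (4.17×10^10/3.28×10^15)·exp(13.71) = 1.271×10^-5 × 9.035×10^5 = 11.5.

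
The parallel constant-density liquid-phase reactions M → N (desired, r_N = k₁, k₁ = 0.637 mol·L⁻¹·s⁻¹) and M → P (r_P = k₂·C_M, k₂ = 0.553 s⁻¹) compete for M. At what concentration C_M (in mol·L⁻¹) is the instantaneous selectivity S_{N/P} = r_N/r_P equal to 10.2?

0.113 mol·L⁻¹

S_{N/P} = (k₁/k₂)·C_M⁻¹ ⇒ C_M = (S·k₂/k₁)^(-1).
= (10.2×0.553/0.637)^(-1) = (8.855)^(-1) = 0.113 mol·L⁻¹.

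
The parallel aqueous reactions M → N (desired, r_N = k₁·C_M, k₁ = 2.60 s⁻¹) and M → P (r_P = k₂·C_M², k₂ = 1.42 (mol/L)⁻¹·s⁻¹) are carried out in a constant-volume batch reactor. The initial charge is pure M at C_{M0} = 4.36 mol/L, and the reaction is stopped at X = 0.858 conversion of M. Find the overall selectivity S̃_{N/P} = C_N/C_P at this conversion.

0.831

C_M = C_{M0}(1−X) = 0.6191 mol/L.
Along a PFR/batch, dC_N/dC_M = −r_N/(r_N+r_P) = −k₁/(k₁+k₂·C_M).
Integrating from C_{M0} to C_M: C_N = (2.60/1.42)·ln[(2.60+1.42·4.36)/(2.60+1.42·0.619)] = 1.831·ln(8.791/3.479) = 1.697 mol/L.
C_P = (C_{M0}−C_M)−C_N = 2.044 mol/L; S̃_{N/P} = 1.697/2.044 = 0.831.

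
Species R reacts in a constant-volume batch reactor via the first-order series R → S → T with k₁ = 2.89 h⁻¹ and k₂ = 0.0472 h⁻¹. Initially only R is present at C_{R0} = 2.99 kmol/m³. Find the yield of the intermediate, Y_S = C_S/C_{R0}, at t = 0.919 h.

Solving the coupled first-order balances gives C_S(t) = [k₁/(k₂−k₁)]·C_{R0}·(e^(−k₁t) − e^(−k₂t)).
e^(−k₁t) = e^(−2.89×0.919) = e^(−2.656) = 0.07023; e^(−k₂t) = e^(−0.04338) = 0.9576.
C_S = 2.89×2.99/(0.0472−2.89) × (0.07023−0.9576) = (-3.040)×(-0.8873) = 2.697 kmol/m³.
Y_S = C_S/C_{R0} = 2.697/2.99 = 0.902.

0.902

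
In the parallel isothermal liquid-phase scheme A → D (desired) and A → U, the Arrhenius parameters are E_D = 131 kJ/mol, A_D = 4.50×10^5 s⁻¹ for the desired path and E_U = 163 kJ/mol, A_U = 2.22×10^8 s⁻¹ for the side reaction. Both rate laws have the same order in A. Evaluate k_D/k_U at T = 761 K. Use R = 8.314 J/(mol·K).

0.319

With equal orders, S_{D/U} = k_D/k_U = (A_D/A_U)·exp[(E_U−E_D)/(RT)].
(E_U−E_D)/(RT) = (163−131)×10³/(8.314×761) = 32000/6327 = 5.058.
k_D/k_U = (4.50×10^5/2.22×10^8)·exp(5.058) = 0.002027 × 157.2 = 0.319.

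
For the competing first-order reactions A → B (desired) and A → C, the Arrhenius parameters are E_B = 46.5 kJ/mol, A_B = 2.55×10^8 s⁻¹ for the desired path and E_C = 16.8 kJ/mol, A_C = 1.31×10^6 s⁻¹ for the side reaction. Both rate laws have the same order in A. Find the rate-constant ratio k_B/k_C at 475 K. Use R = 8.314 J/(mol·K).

k_B/k_C = (A_B/A_C)·exp[−(E_B−E_C)/(RT)] = (A_B/A_C)·exp[(E_C−E_B)/(RT)].
(E_C−E_B)/(RT) = (16.8−46.5)×10³/(8.314×475) = -29700/3949 = -7.521.
k_B/k_C = (2.55×10^8/1.31×10^6)·exp(-7.521) = 194.7 × 5.418×10^-4 = 0.105.

0.105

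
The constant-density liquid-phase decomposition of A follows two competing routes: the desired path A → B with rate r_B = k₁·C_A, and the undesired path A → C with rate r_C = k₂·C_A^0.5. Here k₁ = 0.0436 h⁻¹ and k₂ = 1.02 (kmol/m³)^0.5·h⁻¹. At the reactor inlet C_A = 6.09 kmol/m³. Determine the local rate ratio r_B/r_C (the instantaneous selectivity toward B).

0.105

S_{B/C} = r_B/r_C = (k₁·C_A)/(k₂·C_A^0.5) = (k₁/k₂)·C_A^0.5.
= (0.0436×6.090) / (1.02×6.090^0.5) = 0.2655/2.517 = 0.105.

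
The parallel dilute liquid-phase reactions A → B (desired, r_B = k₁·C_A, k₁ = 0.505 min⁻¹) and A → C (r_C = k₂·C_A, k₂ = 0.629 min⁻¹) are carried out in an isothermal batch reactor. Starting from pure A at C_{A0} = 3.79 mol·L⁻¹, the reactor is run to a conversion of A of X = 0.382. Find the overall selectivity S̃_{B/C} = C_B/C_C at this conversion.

C_A = C_{A0}(1−X) = 2.342 mol·L⁻¹.
Both paths are first order in A, so the instantaneous fraction to B is constant: dC_B/d(−C_A) = k₁/(k₁+k₂) = 0.4453.
C_B = 0.4453·(C_{A0}−C_A) = 0.4453×1.448 = 0.645 mol·L⁻¹.
C_C = (C_{A0}−C_A)−C_B = 0.8030 mol·L⁻¹; S̃_{B/C} = 0.6447/0.8030 = 0.803.

0.803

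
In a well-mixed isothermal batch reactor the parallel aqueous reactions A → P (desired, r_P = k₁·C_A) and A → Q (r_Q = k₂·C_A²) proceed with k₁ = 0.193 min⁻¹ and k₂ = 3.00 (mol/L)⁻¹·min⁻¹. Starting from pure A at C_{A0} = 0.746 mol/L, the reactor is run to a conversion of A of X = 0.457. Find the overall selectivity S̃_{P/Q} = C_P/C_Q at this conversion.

0.115

C_A = C_{A0}(1−X) = 0.4051 mol/L.
Along a PFR/batch, dC_P/dC_A = −r_P/(r_P+r_Q) = −k₁/(k₁+k₂·C_A).
Integrating from C_{A0} to C_A: C_P = (0.193/3.00)·ln[(0.193+3.00·0.746)/(0.193+3.00·0.405)] = 0.06433·ln(2.431/1.408) = 0.03512 mol/L.
C_Q = (C_{A0}−C_A)−C_P = 0.3058 mol/L; S̃_{P/Q} = 0.03512/0.3058 = 0.115.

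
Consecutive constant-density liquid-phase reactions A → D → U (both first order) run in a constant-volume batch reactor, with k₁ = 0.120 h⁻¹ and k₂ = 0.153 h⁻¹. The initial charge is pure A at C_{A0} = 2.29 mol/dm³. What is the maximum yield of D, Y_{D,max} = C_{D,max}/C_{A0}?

Evaluating C_D at t_opt = ln(k₂/k₁)/(k₂−k₁) gives C_{D,max}/C_{A0} = (k₁/k₂)^[k₂/(k₂−k₁)].
= (0.120/0.153)^(0.153/(0.153−0.120)) = (0.7843)^(4.636) = 0.3242.

0.324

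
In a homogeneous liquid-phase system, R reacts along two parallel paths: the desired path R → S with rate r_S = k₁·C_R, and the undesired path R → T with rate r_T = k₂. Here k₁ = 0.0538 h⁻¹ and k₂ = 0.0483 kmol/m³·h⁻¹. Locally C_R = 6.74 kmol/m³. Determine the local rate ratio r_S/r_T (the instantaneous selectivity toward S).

7.51

S_{S/T} = r_S/r_T = (k₁·C_R)/(k₂) = (k₁/k₂)·C_R.
= (0.0538×6.740) / (0.0483) = 0.3626/0.04830 = 7.51.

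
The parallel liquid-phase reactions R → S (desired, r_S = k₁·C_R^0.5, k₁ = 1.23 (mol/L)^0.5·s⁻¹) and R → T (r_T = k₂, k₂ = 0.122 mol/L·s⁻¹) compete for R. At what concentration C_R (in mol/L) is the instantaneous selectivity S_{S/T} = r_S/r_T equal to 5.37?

S_{S/T} = (k₁/k₂)·C_R^0.5 ⇒ C_R = (S·k₂/k₁)^(2).
= (5.37×0.122/1.23)^(2) = (0.5326)^(2) = 0.284 mol/L.

0.284 mol/L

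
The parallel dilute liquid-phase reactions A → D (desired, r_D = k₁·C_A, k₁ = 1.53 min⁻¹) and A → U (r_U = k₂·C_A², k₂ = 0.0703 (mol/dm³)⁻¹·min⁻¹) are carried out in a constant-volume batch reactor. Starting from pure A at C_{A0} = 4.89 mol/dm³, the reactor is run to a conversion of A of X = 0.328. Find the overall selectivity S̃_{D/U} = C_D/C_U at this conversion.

C_A = C_{A0}(1−X) = 3.286 mol/dm³.
Along a PFR/batch, dC_D/dC_A = −r_D/(r_D+r_U) = −k₁/(k₁+k₂·C_A).
Integrating from C_{A0} to C_A: C_D = (1.53/0.0703)·ln[(1.53+0.0703·4.89)/(1.53+0.0703·3.29)] = 21.76·ln(1.874/1.761) = 1.351 mol/dm³.
C_U = (C_{A0}−C_A)−C_D = 0.2532 mol/dm³; S̃_{D/U} = 1.351/0.2532 = 5.33.

5.33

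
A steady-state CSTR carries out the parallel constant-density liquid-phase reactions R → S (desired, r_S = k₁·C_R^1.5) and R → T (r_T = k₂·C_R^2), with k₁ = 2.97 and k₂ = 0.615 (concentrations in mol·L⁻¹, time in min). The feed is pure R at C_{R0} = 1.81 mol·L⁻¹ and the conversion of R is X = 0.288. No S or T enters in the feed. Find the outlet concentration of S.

Exit C_R = C_{R0}(1−X) = 1.81×0.712 = 1.289 mol·L⁻¹.
Rates in a CSTR are evaluated at the outlet concentration: r_S = 2.97×1.289^1.5 = 4.345, r_T = 0.615×1.289^2 = 1.021.
Fraction of consumed R going to S: r_S/(r_S+r_T) = 0.8097.
C_S = 0.8097·C_{R0}·X = 0.8097×1.81×0.288 = 0.422 mol·L⁻¹.

0.422 mol·L⁻¹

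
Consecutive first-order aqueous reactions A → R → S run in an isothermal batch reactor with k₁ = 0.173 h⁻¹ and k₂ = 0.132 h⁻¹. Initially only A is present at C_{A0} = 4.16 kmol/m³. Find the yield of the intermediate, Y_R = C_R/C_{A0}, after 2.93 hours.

The intermediate concentration in a first-order A→B→C sequence is C_R = k₁C_{A0}(e^(−k₁t) − e^(−k₂t))/(k₂−k₁).
e^(−k₁t) = e^(−0.173×2.93) = e^(−0.5069) = 0.6024; e^(−k₂t) = e^(−0.3868) = 0.6793.
C_R = 0.173×4.16/(0.132−0.173) × (0.6024−0.6793) = (-17.55)×(-0.07689) = 1.350 kmol/m³.
Y_R = C_R/C_{A0} = 1.350/4.16 = 0.324.

0.324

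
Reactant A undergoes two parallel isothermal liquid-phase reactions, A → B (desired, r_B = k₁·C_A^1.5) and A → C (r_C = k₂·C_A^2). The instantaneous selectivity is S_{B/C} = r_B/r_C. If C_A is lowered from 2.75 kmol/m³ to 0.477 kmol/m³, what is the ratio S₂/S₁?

2.40

S_{B/C} = (k₁/k₂)·C_A^-0.5, so S₂/S₁ = (C_{A,2}/C_{A,1})^-0.5.
= (0.477/2.75)^(-0.5) = (0.1735)^(-0.5) = 2.40.
Selectivity toward B rises as C_A falls — low-concentration operation is favoured.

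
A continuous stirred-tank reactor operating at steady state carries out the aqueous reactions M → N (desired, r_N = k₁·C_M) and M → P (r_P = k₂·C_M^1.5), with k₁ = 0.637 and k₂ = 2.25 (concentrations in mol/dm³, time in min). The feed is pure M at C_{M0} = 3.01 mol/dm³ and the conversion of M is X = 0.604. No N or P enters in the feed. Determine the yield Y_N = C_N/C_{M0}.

0.124

Exit C_M = C_{M0}(1−X) = 3.01×0.396 = 1.192 mol/dm³.
Rates in a CSTR are evaluated at the outlet concentration: r_N = 0.637×1.192 = 0.7593, r_P = 2.25×1.192^1.5 = 2.928.
Fraction of consumed M going to N: r_N/(r_N+r_P) = 0.2059.
C_N = 0.2059·C_{M0}·X = 0.2059×3.01×0.604 = 0.374 mol/dm³; Y_N = C_N/C_{M0} = 0.124.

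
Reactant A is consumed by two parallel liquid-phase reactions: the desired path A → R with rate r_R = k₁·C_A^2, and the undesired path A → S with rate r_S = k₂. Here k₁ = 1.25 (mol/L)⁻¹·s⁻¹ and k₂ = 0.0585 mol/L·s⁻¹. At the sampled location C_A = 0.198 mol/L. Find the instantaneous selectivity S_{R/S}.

0.838

S_{R/S} = r_R/r_S = (k₁·C_A^2)/(k₂) = (k₁/k₂)·C_A^2.
= (1.25×0.1980^2) / (0.0585) = 0.04901/0.05850 = 0.838.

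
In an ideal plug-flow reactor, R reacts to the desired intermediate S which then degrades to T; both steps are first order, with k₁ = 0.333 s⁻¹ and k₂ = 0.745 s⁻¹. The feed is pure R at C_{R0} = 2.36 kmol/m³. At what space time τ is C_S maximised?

For first-order series the maximum of C_S occurs at τ_opt = ln(k₂/k₁)/(k₂−k₁).
= ln(0.745/0.333)/(0.745−0.333) = ln(2.237)/0.4120 = 0.8052/0.4120 = 1.95 s.

1.95 s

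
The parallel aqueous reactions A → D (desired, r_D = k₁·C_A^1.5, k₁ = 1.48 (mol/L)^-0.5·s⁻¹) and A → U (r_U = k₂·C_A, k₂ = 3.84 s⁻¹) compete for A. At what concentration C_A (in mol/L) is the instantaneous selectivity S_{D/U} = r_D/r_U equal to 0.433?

1.26 mol/L

S_{D/U} = (k₁/k₂)·C_A^0.5 ⇒ C_A = (S·k₂/k₁)^(2).
= (0.433×3.84/1.48)^(2) = (1.123)^(2) = 1.26 mol/L.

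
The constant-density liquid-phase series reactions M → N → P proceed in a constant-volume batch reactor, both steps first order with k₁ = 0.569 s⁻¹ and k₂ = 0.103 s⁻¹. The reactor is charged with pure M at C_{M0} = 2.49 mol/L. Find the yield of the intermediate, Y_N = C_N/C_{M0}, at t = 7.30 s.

The intermediate concentration in a first-order A→B→C sequence is C_N = k₁C_{M0}(e^(−k₁t) − e^(−k₂t))/(k₂−k₁).
e^(−k₁t) = e^(−0.569×7.30) = e^(−4.154) = 0.01571; e^(−k₂t) = e^(−0.7519) = 0.4715.
C_N = 0.569×2.49/(0.103−0.569) × (0.01571−0.4715) = (-3.040)×(-0.4558) = 1.386 mol/L.
Y_N = C_N/C_{M0} = 1.386/2.49 = 0.557.

0.557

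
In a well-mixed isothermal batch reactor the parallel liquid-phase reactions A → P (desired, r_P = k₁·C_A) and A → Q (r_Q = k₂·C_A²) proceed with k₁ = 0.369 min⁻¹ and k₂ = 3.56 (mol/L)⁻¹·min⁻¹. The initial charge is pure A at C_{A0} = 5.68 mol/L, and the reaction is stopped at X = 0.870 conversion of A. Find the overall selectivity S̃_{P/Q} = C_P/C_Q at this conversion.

C_A = C_{A0}(1−X) = 0.7384 mol/L.
Along a PFR/batch, dC_P/dC_A = −r_P/(r_P+r_Q) = −k₁/(k₁+k₂·C_A).
Integrating from C_{A0} to C_A: C_P = (0.369/3.56)·ln[(0.369+3.56·5.68)/(0.369+3.56·0.738)] = 0.1037·ln(20.59/2.998) = 0.1997 mol/L.
C_Q = (C_{A0}−C_A)−C_P = 4.742 mol/L; S̃_{P/Q} = 0.1997/4.742 = 0.0421.

0.0421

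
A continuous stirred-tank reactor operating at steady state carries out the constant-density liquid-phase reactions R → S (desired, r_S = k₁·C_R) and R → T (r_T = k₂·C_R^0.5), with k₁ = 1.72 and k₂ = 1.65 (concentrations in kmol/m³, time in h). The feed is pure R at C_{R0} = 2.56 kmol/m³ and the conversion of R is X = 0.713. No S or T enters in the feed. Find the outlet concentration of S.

0.861 kmol/m³

Exit C_R = C_{R0}(1−X) = 2.56×0.287 = 0.7347 kmol/m³.
Rates in a CSTR are evaluated at the outlet concentration: r_S = 1.72×0.7347 = 1.264, r_T = 1.65×0.7347^0.5 = 1.414.
Fraction of consumed R going to S: r_S/(r_S+r_T) = 0.4719.
C_S = 0.4719·C_{R0}·X = 0.4719×2.56×0.713 = 0.861 kmol/m³.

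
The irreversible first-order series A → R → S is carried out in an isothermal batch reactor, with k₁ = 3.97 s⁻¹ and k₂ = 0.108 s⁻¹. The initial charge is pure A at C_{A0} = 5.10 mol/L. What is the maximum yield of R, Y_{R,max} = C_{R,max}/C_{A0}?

0.904

Evaluating C_R at t_opt = ln(k₂/k₁)/(k₂−k₁) gives C_{R,max}/C_{A0} = (k₁/k₂)^[k₂/(k₂−k₁)].
= (3.97/0.108)^(0.108/(0.108−3.97)) = (36.76)^(-0.02796) = 0.9041.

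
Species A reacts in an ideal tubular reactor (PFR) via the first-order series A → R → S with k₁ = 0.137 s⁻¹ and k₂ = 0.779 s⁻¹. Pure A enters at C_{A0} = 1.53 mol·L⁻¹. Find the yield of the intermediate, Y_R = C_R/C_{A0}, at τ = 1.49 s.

For first-order series with pure A initially, C_R(τ) = k₁C_{A0}/(k₂−k₁)·(e^(−k₁τ) − e^(−k₂τ)).
e^(−k₁τ) = e^(−0.137×1.49) = e^(−0.2041) = 0.8154; e^(−k₂τ) = e^(−1.161) = 0.3133.
C_R = 0.137×1.53/(0.779−0.137) × (0.8154−0.3133) = 0.3265×0.5021 = 0.1639 mol·L⁻¹.
Y_R = C_R/C_{A0} = 0.1639/1.53 = 0.107.

0.107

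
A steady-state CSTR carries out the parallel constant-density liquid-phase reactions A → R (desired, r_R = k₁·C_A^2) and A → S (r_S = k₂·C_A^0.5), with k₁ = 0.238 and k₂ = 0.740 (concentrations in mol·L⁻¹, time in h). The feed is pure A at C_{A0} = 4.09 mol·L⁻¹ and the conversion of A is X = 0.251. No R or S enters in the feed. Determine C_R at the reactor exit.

0.650 mol·L⁻¹

Exit C_A = C_{A0}(1−X) = 4.09×0.749 = 3.063 mol·L⁻¹.
In a CSTR the entire volume is at exit conditions, so r_R = 0.238×3.063^2 = 2.234 and r_S = 0.740×3.063^0.5 = 1.295.
Fraction of consumed A going to R: r_R/(r_R+r_S) = 0.6330.
C_R = 0.6330·C_{A0}·X = 0.6330×4.09×0.251 = 0.650 mol·L⁻¹.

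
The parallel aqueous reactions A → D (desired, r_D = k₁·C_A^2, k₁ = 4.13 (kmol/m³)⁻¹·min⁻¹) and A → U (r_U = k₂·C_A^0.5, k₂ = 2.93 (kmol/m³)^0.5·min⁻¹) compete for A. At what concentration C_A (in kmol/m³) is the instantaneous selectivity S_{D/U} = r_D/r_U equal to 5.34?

S_{D/U} = (k₁/k₂)·C_A^1.5 ⇒ C_A = (S·k₂/k₁)^(1/1.5).
= (5.34×2.93/4.13)^(0.6667) = (3.788)^(0.6667) = 2.43 kmol/m³.

2.43 kmol/m³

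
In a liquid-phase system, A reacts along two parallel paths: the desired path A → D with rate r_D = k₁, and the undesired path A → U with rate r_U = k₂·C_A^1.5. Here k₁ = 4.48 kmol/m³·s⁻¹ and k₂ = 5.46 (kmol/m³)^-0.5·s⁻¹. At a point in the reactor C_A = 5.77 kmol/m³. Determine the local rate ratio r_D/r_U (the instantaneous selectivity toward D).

S_{D/U} = r_D/r_U = (k₁)/(k₂·C_A^1.5) = (k₁/k₂)·C_A^-1.5.
= (4.48) / (5.46×5.770^1.5) = 4.480/75.68 = 0.0592.
The undesired path is higher order in A, so low C_A (CSTR or dilute feed) favours D.

0.0592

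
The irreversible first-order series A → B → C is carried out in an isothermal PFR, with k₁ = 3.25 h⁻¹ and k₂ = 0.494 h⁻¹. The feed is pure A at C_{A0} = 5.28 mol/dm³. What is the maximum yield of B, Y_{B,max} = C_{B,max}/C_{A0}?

For a first-order series the maximum intermediate yield is C_{B,max}/C_{A0} = (k₁/k₂)^[k₂/(k₂−k₁)].
= (3.25/0.494)^(0.494/(0.494−3.25)) = (6.579)^(-0.1792) = 0.7134.

0.713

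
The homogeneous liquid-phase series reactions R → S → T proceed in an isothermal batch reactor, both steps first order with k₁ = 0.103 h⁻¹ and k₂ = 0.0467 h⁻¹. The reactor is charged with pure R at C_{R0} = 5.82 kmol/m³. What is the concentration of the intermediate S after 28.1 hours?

Solving the coupled first-order balances gives C_S(t) = [k₁/(k₂−k₁)]·C_{R0}·(e^(−k₁t) − e^(−k₂t)).
e^(−k₁t) = e^(−0.103×28.1) = e^(−2.894) = 0.05534; e^(−k₂t) = e^(−1.312) = 0.2692.
C_S = 0.103×5.82/(0.0467−0.103) × (0.05534−0.2692) = (-10.65)×(-0.2139) = 2.277 kmol/m³.

2.28 kmol/m³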